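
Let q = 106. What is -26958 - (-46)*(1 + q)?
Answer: -22036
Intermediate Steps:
-26958 - (-46)*(1 + q) = -26958 - (-46)*(1 + 106) = -26958 - (-46)*107 = -26958 - 1*(-4922) = -26958 + 4922 = -22036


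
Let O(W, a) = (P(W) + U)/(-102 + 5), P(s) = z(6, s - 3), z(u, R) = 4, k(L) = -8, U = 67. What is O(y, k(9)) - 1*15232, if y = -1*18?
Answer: -1477575/97 ≈ -15233.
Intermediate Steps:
P(s) = 4
y = -18
O(W, a) = -71/97 (O(W, a) = (4 + 67)/(-102 + 5) = 71/(-97) = 71*(-1/97) = -71/97)
O(y, k(9)) - 1*15232 = -71/97 - 1*15232 = -71/97 - 15232 = -1477575/97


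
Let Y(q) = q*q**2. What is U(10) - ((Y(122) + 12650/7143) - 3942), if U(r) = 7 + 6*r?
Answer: -12941978627/7143 ≈ -1.8118e+6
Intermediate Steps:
Y(q) = q**3
U(10) - ((Y(122) + 12650/7143) - 3942) = (7 + 6*10) - ((122**3 + 12650/7143) - 3942) = (7 + 60) - ((1815848 + 12650*(1/7143)) - 3942) = 67 - ((1815848 + 12650/7143) - 3942) = 67 - (12970614914/7143 - 3942) = 67 - 1*12942457208/7143 = 67 - 12942457208/7143 = -12941978627/7143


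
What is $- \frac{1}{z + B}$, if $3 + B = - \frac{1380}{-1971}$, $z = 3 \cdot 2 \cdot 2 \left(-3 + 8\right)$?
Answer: $- \frac{657}{37909} \approx -0.017331$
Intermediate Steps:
$z = 60$ ($z = 6 \cdot 2 \cdot 5 = 12 \cdot 5 = 60$)
$B = - \frac{1511}{657}$ ($B = -3 - \frac{1380}{-1971} = -3 - - \frac{460}{657} = -3 + \frac{460}{657} = - \frac{1511}{657} \approx -2.2998$)
$- \frac{1}{z + B} = - \frac{1}{60 - \frac{1511}{657}} = - \frac{1}{\frac{37909}{657}} = \left(-1\right) \frac{657}{37909} = - \frac{657}{37909}$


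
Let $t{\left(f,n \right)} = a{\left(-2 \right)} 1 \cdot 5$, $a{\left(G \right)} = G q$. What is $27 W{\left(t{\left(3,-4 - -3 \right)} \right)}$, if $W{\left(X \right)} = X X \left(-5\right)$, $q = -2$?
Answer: $-54000$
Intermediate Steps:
$a{\left(G \right)} = - 2 G$ ($a{\left(G \right)} = G \left(-2\right) = - 2 G$)
$t{\left(f,n \right)} = 20$ ($t{\left(f,n \right)} = \left(-2\right) \left(-2\right) 1 \cdot 5 = 4 \cdot 1 \cdot 5 = 4 \cdot 5 = 20$)
$W{\left(X \right)} = - 5 X^{2}$ ($W{\left(X \right)} = X^{2} \left(-5\right) = - 5 X^{2}$)
$27 W{\left(t{\left(3,-4 - -3 \right)} \right)} = 27 \left(- 5 \cdot 20^{2}\right) = 27 \left(\left(-5\right) 400\right) = 27 \left(-2000\right) = -54000$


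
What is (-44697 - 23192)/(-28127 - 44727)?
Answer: 67889/72854 ≈ 0.93185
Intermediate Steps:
(-44697 - 23192)/(-28127 - 44727) = -67889/(-72854) = -67889*(-1/72854) = 67889/72854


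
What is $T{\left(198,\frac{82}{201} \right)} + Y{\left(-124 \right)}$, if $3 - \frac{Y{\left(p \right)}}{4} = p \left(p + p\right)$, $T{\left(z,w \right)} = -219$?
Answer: $-123215$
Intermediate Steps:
$Y{\left(p \right)} = 12 - 8 p^{2}$ ($Y{\left(p \right)} = 12 - 4 p \left(p + p\right) = 12 - 4 p 2 p = 12 - 4 \cdot 2 p^{2} = 12 - 8 p^{2}$)
$T{\left(198,\frac{82}{201} \right)} + Y{\left(-124 \right)} = -219 + \left(12 - 8 \left(-124\right)^{2}\right) = -219 + \left(12 - 123008\right) = -219 - 122996 = -123215$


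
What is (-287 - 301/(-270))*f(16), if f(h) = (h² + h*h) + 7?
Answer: -13353697/90 ≈ -1.4837e+5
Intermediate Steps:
f(h) = 7 + 2*h² (f(h) = (h² + h²) + 7 = 2*h² + 7 = 7 + 2*h²)
(-287 - 301/(-270))*f(16) = (-287 - 301/(-270))*(7 + 2*16²) = (-287 - 301*(-1/270))*(7 + 2*256) = (-287 + 301/270)*(7 + 512) = -77189/270*519 = -13353697/90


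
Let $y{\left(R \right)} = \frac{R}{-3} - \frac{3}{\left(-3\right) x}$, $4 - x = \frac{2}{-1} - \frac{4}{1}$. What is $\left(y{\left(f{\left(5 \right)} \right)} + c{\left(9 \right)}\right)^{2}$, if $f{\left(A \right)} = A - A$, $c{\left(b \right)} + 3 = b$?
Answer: $\frac{3721}{100} \approx 37.21$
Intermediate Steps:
$x = 10$ ($x = 4 - \left(\frac{2}{-1} - \frac{4}{1}\right) = 4 - \left(2 \left(-1\right) - 4\right) = 4 - \left(-2 - 4\right) = 4 - -6 = 4 + 6 = 10$)
$c{\left(b \right)} = -3 + b$
$f{\left(A \right)} = 0$
$y{\left(R \right)} = \frac{1}{10} - \frac{R}{3}$ ($y{\left(R \right)} = \frac{R}{-3} - \frac{3}{\left(-3\right) 10} = R \left(- \frac{1}{3}\right) - \frac{3}{-30} = - \frac{R}{3} - - \frac{1}{10} = - \frac{R}{3} + \frac{1}{10} = \frac{1}{10} - \frac{R}{3}$)
$\left(y{\left(f{\left(5 \right)} \right)} + c{\left(9 \right)}\right)^{2} = \left(\left(\frac{1}{10} - 0\right) + \left(-3 + 9\right)\right)^{2} = \left(\left(\frac{1}{10} + 0\right) + 6\right)^{2} = \left(\frac{1}{10} + 6\right)^{2} = \left(\frac{61}{10}\right)^{2} = \frac{3721}{100}$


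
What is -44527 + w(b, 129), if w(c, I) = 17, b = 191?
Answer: -44510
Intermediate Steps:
-44527 + w(b, 129) = -44527 + 17 = -44510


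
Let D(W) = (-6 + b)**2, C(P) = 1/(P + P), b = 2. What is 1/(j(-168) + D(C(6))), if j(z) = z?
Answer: -1/152 ≈ -0.0065789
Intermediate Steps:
C(P) = 1/(2*P)
D(W) = 16 (D(W) = (-6 + 2)**2 = (-4)**2 = 16)
1/(j(-168) + D(C(6))) = 1/(-168 + 16) = 1/(-152) = -1/152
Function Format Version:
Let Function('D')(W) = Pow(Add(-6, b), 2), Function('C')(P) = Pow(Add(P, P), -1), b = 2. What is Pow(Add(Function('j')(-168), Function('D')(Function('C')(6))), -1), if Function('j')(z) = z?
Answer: Rational(-1, 152) ≈ -0.0065789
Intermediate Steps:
Function('C')(P) = Mul(Rational(1, 2), Pow(P, -1)) (Function('C')(P) = Pow(Mul(2, P), -1) = Mul(Rational(1, 2), Pow(P, -1)))
Function('D')(W) = 16 (Function('D')(W) = Pow(Add(-6, 2), 2) = Pow(-4, 2) = 16)
Pow(Add(Function('j')(-168), Function('D')(Function('C')(6))), -1) = Pow(Add(-168, 16), -1) = Pow(-152, -1) = Rational(-1, 152)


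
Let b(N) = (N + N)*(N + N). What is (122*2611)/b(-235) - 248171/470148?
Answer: 3390746797/3709131900 ≈ 0.91416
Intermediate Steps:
b(N) = 4*N² (b(N) = (2*N)*(2*N) = 4*N²)
(122*2611)/b(-235) - 248171/470148 = (122*2611)/((4*(-235)²)) - 248171/470148 = 318542/((4*55225)) - 248171*1/470148 = 318542/220900 - 35453/67164 = 318542*(1/220900) - 35453/67164 = 159271/110450 - 35453/67164 = 3390746797/3709131900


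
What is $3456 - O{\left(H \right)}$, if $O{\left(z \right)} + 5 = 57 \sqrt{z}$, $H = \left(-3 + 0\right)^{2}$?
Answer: $3290$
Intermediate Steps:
$H = 9$ ($H = \left(-3\right)^{2} = 9$)
$O{\left(z \right)} = -5 + 57 \sqrt{z}$
$3456 - O{\left(H \right)} = 3456 - \left(-5 + 57 \sqrt{9}\right) = 3456 - \left(-5 + 57 \cdot 3\right) = 3456 - \left(-5 + 171\right) = 3456 - 166 = 3290$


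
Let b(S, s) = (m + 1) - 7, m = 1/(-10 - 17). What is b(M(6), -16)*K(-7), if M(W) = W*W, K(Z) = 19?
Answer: -3097/27 ≈ -114.70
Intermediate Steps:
m = -1/27 (m = 1/(-27) = -1/27 ≈ -0.037037)
M(W) = W²
b(S, s) = -163/27 (b(S, s) = (-1/27 + 1) - 7 = 26/27 - 7 = -163/27)
b(M(6), -16)*K(-7) = -163/27*19 = -3097/27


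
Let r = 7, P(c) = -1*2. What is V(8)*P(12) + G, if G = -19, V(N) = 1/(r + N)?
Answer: -287/15 ≈ -19.133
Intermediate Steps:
P(c) = -2
V(N) = 1/(7 + N)
V(8)*P(12) + G = -2/(7 + 8) - 19 = -2/15 - 19 = -287/15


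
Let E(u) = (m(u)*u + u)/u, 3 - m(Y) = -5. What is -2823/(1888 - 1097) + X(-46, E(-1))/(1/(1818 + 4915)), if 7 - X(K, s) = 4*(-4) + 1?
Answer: 117164843/791 ≈ 1.4812e+5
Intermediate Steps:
m(Y) = 8 (m(Y) = 3 - 1*(-5) = 3 + 5 = 8)
E(u) = 9 (E(u) = (8*u + u)/u = (9*u)/u = 9)
X(K, s) = 22 (X(K, s) = 7 - (4*(-4) + 1) = 7 - (-16 + 1) = 7 - 1*(-15) = 7 + 15 = 22)
-2823/(1888 - 1097) + X(-46, E(-1))/(1/(1818 + 4915)) = -2823/(1888 - 1097) + 22/(1/(1818 + 4915)) = -2823/791 + 22/(1/6733) = -2823*1/791 + 22/(1/6733) = -2823/791 + 22*6733 = -2823/791 + 148126 = 117164843/791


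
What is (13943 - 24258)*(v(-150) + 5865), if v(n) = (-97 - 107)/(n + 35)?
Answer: -1391862777/23 ≈ -6.0516e+7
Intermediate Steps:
v(n) = -204/(35 + n)
(13943 - 24258)*(v(-150) + 5865) = (13943 - 24258)*(-204/(35 - 150) + 5865) = -10315*(-204/(-115) + 5865) = -10315*(-204*(-1/115) + 5865) = -10315*(204/115 + 5865) = -10315*674679/115 = -1391862777/23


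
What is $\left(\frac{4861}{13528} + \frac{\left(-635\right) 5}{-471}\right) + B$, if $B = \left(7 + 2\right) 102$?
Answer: $\frac{5894450515}{6371688} \approx 925.1$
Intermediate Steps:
$B = 918$ ($B = 9 \cdot 102 = 918$)
$\left(\frac{4861}{13528} + \frac{\left(-635\right) 5}{-471}\right) + B = \left(\frac{4861}{13528} + \frac{\left(-635\right) 5}{-471}\right) + 918 = \left(4861 \cdot \frac{1}{13528} - - \frac{3175}{471}\right) + 918 = \left(\frac{4861}{13528} + \frac{3175}{471}\right) + 918 = \frac{45240931}{6371688} + 918 = \frac{5894450515}{6371688}$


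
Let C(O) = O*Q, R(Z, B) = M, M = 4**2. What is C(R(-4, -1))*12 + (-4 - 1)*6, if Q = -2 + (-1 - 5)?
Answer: -1566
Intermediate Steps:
M = 16
R(Z, B) = 16
Q = -8 (Q = -2 - 6 = -8)
C(O) = -8*O (C(O) = O*(-8) = -8*O)
C(R(-4, -1))*12 + (-4 - 1)*6 = -8*16*12 + (-4 - 1)*6 = -128*12 - 5*6 = -1536 - 30 = -1566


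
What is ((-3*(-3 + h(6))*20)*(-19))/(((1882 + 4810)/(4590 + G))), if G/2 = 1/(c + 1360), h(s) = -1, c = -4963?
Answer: -6284351840/2009273 ≈ -3127.7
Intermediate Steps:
G = -2/3603 (G = 2/(-4963 + 1360) = 2/(-3603) = 2*(-1/3603) = -2/3603 ≈ -0.00055509)
((-3*(-3 + h(6))*20)*(-19))/(((1882 + 4810)/(4590 + G))) = ((-3*(-3 - 1)*20)*(-19))/(((1882 + 4810)/(4590 - 2/3603))) = ((-3*(-4)*20)*(-19))/((6692/(16537768/3603))) = ((12*20)*(-19))/((6692*(3603/16537768))) = (240*(-19))/(6027819/4134442) = -4560*4134442/6027819 = -6284351840/2009273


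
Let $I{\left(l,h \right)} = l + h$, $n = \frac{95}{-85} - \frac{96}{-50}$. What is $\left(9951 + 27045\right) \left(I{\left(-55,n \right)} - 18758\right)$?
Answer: $- \frac{295789827264}{425} \approx -6.9598 \cdot 10^{8}$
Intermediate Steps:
$n = \frac{341}{425}$ ($n = 95 \left(- \frac{1}{85}\right) - - \frac{48}{25} = - \frac{19}{17} + \frac{48}{25} = \frac{341}{425} \approx 0.80235$)
$I{\left(l,h \right)} = h + l$
$\left(9951 + 27045\right) \left(I{\left(-55,n \right)} - 18758\right) = \left(9951 + 27045\right) \left(\left(\frac{341}{425} - 55\right) - 18758\right) = 36996 \left(- \frac{23034}{425} - 18758\right) = 36996 \left(- \frac{7995184}{425}\right) = - \frac{295789827264}{425}$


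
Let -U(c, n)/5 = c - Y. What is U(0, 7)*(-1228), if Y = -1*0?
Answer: 0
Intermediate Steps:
Y = 0
U(c, n) = -5*c (U(c, n) = -5*(c - 1*0) = -5*(c + 0) = -5*c)
U(0, 7)*(-1228) = -5*0*(-1228) = 0*(-1228) = 0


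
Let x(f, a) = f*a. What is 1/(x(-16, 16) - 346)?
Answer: -1/602 ≈ -0.0016611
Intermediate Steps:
x(f, a) = a*f
1/(x(-16, 16) - 346) = 1/(16*(-16) - 346) = 1/(-256 - 346) = 1/(-602) = -1/602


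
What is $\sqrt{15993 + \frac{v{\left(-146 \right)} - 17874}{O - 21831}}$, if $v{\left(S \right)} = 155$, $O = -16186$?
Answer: $\frac{20 \sqrt{57788083003}}{38017} \approx 126.47$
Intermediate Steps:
$\sqrt{15993 + \frac{v{\left(-146 \right)} - 17874}{O - 21831}} = \sqrt{15993 + \frac{155 - 17874}{-16186 - 21831}} = \sqrt{15993 - \frac{17719}{-38017}} = \sqrt{15993 - - \frac{17719}{38017}} = \sqrt{15993 + \frac{17719}{38017}} = \sqrt{\frac{608023600}{38017}} = \frac{20 \sqrt{57788083003}}{38017}$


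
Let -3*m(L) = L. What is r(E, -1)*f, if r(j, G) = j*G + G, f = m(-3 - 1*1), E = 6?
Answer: -28/3 ≈ -9.3333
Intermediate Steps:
m(L) = -L/3
f = 4/3 (f = -(-3 - 1*1)/3 = -(-3 - 1)/3 = -⅓*(-4) = 4/3 ≈ 1.3333)
r(j, G) = G + G*j (r(j, G) = G*j + G = G + G*j)
r(E, -1)*f = -(1 + 6)*(4/3) = -1*7*(4/3) = -7*4/3 = -28/3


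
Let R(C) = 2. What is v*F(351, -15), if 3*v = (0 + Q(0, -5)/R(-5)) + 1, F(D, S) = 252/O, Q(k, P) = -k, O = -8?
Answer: -21/2 ≈ -10.500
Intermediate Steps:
F(D, S) = -63/2 (F(D, S) = 252/(-8) = 252*(-⅛) = -63/2)
v = ⅓ (v = ((0 - 1*0/2) + 1)/3 = ((0 + 0*(½)) + 1)/3 = ((0 + 0) + 1)/3 = (0 + 1)/3 = (⅓)*1 = ⅓ ≈ 0.33333)
v*F(351, -15) = (⅓)*(-63/2) = -21/2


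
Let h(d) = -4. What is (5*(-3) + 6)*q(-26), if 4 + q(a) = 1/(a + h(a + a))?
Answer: 363/10 ≈ 36.300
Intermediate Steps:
q(a) = -4 + 1/(-4 + a) (q(a) = -4 + 1/(a - 4) = -4 + 1/(-4 + a))
(5*(-3) + 6)*q(-26) = (5*(-3) + 6)*((17 - 4*(-26))/(-4 - 26)) = (-15 + 6)*((17 + 104)/(-30)) = -(-3)*121/10 = -9*(-121/30) = 363/10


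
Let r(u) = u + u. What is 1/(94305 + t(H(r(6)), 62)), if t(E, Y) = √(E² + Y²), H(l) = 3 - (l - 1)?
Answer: 94305/8893429117 - 2*√977/8893429117 ≈ 1.0597e-5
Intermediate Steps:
r(u) = 2*u
H(l) = 4 - l (H(l) = 3 - (-1 + l) = 3 + (1 - l) = 4 - l)
1/(94305 + t(H(r(6)), 62)) = 1/(94305 + √((4 - 2*6)² + 62²)) = 1/(94305 + √((4 - 1*12)² + 3844)) = 1/(94305 + √((4 - 12)² + 3844)) = 1/(94305 + √((-8)² + 3844)) = 1/(94305 + √(64 + 3844)) = 1/(94305 + √3908) = 1/(94305 + 2*√977)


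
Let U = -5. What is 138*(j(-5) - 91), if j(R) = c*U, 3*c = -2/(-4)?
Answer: -12673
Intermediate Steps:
c = ⅙ (c = (-2/(-4))/3 = (-2*(-¼))/3 = (⅓)*(½) = ⅙ ≈ 0.16667)
j(R) = -⅚ (j(R) = (⅙)*(-5) = -⅚)
138*(j(-5) - 91) = 138*(-⅚ - 91) = 138*(-551/6) = -12673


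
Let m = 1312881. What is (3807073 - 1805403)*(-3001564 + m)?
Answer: -3380186100610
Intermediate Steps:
(3807073 - 1805403)*(-3001564 + m) = (3807073 - 1805403)*(-3001564 + 1312881) = 2001670*(-1688683) = -3380186100610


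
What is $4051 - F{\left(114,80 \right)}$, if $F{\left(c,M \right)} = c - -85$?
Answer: $3852$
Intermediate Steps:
$F{\left(c,M \right)} = 85 + c$ ($F{\left(c,M \right)} = c + 85 = 85 + c$)
$4051 - F{\left(114,80 \right)} = 4051 - \left(85 + 114\right) = 4051 - 199 = 3852$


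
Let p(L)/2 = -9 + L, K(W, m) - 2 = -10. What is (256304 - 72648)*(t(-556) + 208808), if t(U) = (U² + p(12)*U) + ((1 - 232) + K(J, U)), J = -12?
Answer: 94466953064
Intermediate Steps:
K(W, m) = -8 (K(W, m) = 2 - 10 = -8)
p(L) = -18 + 2*L (p(L) = 2*(-9 + L) = -18 + 2*L)
t(U) = -239 + U² + 6*U (t(U) = (U² + (-18 + 2*12)*U) + ((1 - 232) - 8) = (U² + (-18 + 24)*U) + (-231 - 8) = (U² + 6*U) - 239 = -239 + U² + 6*U)
(256304 - 72648)*(t(-556) + 208808) = (256304 - 72648)*((-239 + (-556)² + 6*(-556)) + 208808) = 183656*((-239 + 309136 - 3336) + 208808) = 183656*(305561 + 208808) = 183656*514369 = 94466953064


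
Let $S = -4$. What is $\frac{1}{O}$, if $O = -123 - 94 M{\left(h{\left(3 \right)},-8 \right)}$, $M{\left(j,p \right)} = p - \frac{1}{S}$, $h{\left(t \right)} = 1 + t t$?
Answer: $\frac{2}{1211} \approx 0.0016515$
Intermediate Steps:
$h{\left(t \right)} = 1 + t^{2}$
$M{\left(j,p \right)} = \frac{1}{4} + p$ ($M{\left(j,p \right)} = p - \frac{1}{-4} = p - - \frac{1}{4} = p + \frac{1}{4} = \frac{1}{4} + p$)
$O = \frac{1211}{2}$ ($O = -123 - 94 \left(\frac{1}{4} - 8\right) = -123 - - \frac{1457}{2} = -123 + \frac{1457}{2} = \frac{1211}{2} \approx 605.5$)
$\frac{1}{O} = \frac{1}{\frac{1211}{2}} = \frac{2}{1211}$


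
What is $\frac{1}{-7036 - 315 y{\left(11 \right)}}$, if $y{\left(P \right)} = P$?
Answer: $- \frac{1}{10501} \approx -9.5229 \cdot 10^{-5}$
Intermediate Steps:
$\frac{1}{-7036 - 315 y{\left(11 \right)}} = \frac{1}{-7036 - 3465} = \frac{1}{-10501} = - \frac{1}{10501}$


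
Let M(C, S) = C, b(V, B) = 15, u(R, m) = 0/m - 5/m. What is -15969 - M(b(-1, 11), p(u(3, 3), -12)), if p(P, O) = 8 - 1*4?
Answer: -15984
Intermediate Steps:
u(R, m) = -5/m (u(R, m) = 0 - 5/m = -5/m)
p(P, O) = 4 (p(P, O) = 8 - 4 = 4)
-15969 - M(b(-1, 11), p(u(3, 3), -12)) = -15969 - 1*15 = -15969 - 15 = -15984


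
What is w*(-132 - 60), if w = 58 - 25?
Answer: -6336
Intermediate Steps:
w = 33
w*(-132 - 60) = 33*(-132 - 60) = 33*(-192) = -6336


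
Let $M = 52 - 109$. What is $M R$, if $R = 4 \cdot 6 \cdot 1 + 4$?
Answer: $-1596$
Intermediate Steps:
$M = -57$
$R = 28$ ($R = 4 \cdot 6 + 4 = 24 + 4 = 28$)
$M R = \left(-57\right) 28 = -1596$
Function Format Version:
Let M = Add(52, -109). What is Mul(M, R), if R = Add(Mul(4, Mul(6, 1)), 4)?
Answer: -1596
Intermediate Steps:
M = -57
R = 28 (R = Add(Mul(4, 6), 4) = Add(24, 4) = 28)
Mul(M, R) = Mul(-57, 28) = -1596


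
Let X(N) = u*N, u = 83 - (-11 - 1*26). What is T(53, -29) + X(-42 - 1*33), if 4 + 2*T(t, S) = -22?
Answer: -9013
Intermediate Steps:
T(t, S) = -13 (T(t, S) = -2 + (½)*(-22) = -2 - 11 = -13)
u = 120 (u = 83 - (-11 - 26) = 83 - 1*(-37) = 83 + 37 = 120)
X(N) = 120*N
T(53, -29) + X(-42 - 1*33) = -13 + 120*(-42 - 1*33) = -13 + 120*(-42 - 33) = -13 + 120*(-75) = -13 - 9000 = -9013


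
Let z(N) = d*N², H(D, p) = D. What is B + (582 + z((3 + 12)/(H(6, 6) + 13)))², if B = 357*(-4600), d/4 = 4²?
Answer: -163611998196/130321 ≈ -1.2555e+6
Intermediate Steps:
d = 64 (d = 4*4² = 4*16 = 64)
z(N) = 64*N²
B = -1642200
B + (582 + z((3 + 12)/(H(6, 6) + 13)))² = -1642200 + (582 + 64*((3 + 12)/(6 + 13))²)² = -1642200 + (582 + 64*(15/19)²)² = -1642200 + (582 + 64*(225/361))² = -1642200 + (582 + 14400/361)² = -1642200 + (224502/361)² = -1642200 + 50401148004/130321 = -163611998196/130321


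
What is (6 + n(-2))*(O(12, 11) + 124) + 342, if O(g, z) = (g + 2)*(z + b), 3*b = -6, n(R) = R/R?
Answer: 2092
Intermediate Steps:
n(R) = 1
b = -2 (b = (⅓)*(-6) = -2)
O(g, z) = (-2 + z)*(2 + g) (O(g, z) = (g + 2)*(z - 2) = (2 + g)*(-2 + z) = (-2 + z)*(2 + g))
(6 + n(-2))*(O(12, 11) + 124) + 342 = (6 + 1)*((-4 - 2*12 + 2*11 + 12*11) + 124) + 342 = 7*((-4 - 24 + 22 + 132) + 124) + 342 = 7*(126 + 124) + 342 = 7*250 + 342 = 1750 + 342 = 2092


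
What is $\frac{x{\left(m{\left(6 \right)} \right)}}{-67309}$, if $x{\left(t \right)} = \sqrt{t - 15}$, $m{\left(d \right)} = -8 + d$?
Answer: $- \frac{i \sqrt{17}}{67309} \approx - 6.1256 \cdot 10^{-5} i$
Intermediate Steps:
$x{\left(t \right)} = \sqrt{-15 + t}$
$\frac{x{\left(m{\left(6 \right)} \right)}}{-67309} = \frac{\sqrt{-15 + \left(-8 + 6\right)}}{-67309} = \sqrt{-15 - 2} \left(- \frac{1}{67309}\right) = \sqrt{-17} \left(- \frac{1}{67309}\right) = i \sqrt{17} \left(- \frac{1}{67309}\right) = - \frac{i \sqrt{17}}{67309}$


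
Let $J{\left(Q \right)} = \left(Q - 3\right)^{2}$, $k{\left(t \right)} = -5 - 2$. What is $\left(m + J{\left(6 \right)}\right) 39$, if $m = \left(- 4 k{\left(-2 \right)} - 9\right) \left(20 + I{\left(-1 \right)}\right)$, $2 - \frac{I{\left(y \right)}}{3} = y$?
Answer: $21840$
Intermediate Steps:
$k{\left(t \right)} = -7$
$I{\left(y \right)} = 6 - 3 y$
$J{\left(Q \right)} = \left(-3 + Q\right)^{2}$
$m = 551$ ($m = \left(\left(-4\right) \left(-7\right) - 9\right) \left(20 + \left(6 - -3\right)\right) = \left(28 - 9\right) \left(20 + \left(6 + 3\right)\right) = 19 \left(20 + 9\right) = 19 \cdot 29 = 551$)
$\left(m + J{\left(6 \right)}\right) 39 = \left(551 + \left(-3 + 6\right)^{2}\right) 39 = \left(551 + 3^{2}\right) 39 = \left(551 + 9\right) 39 = 560 \cdot 39 = 21840$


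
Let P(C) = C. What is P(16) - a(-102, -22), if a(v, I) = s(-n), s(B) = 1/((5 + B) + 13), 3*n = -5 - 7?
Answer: 351/22 ≈ 15.955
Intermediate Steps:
n = -4 (n = (-5 - 7)/3 = (⅓)*(-12) = -4)
s(B) = 1/(18 + B)
a(v, I) = 1/22 (a(v, I) = 1/(18 - 1*(-4)) = 1/(18 + 4) = 1/22)
P(16) - a(-102, -22) = 16 - 1*1/22 = 16 - 1/22 = 351/22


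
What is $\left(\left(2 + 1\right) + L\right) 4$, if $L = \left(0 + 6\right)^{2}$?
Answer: $156$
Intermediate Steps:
$L = 36$ ($L = 6^{2} = 36$)
$\left(\left(2 + 1\right) + L\right) 4 = \left(\left(2 + 1\right) + 36\right) 4 = \left(3 + 36\right) 4 = 39 \cdot 4 = 156$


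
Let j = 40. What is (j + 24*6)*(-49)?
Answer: -9016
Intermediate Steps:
(j + 24*6)*(-49) = (40 + 24*6)*(-49) = (40 + 144)*(-49) = 184*(-49) = -9016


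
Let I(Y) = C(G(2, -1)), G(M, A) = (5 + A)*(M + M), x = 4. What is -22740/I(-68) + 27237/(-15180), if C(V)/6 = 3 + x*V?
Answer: -19785693/339020 ≈ -58.361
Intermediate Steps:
G(M, A) = 2*M*(5 + A) (G(M, A) = (5 + A)*(2*M) = 2*M*(5 + A))
C(V) = 18 + 24*V (C(V) = 6*(3 + 4*V) = 18 + 24*V)
I(Y) = 402 (I(Y) = 18 + 24*(2*2*(5 - 1)) = 18 + 24*(2*2*4) = 18 + 24*16 = 18 + 384 = 402)
-22740/I(-68) + 27237/(-15180) = -22740/402 + 27237/(-15180) = -22740*1/402 + 27237*(-1/15180) = -3790/67 - 9079/5060 = -19785693/339020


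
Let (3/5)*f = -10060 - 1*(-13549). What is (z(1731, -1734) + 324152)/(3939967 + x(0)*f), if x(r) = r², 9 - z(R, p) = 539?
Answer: 323622/3939967 ≈ 0.082138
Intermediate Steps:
z(R, p) = -530 (z(R, p) = 9 - 1*539 = 9 - 539 = -530)
f = 5815 (f = 5*(-10060 - 1*(-13549))/3 = 5*(-10060 + 13549)/3 = (5/3)*3489 = 5815)
(z(1731, -1734) + 324152)/(3939967 + x(0)*f) = (-530 + 324152)/(3939967 + 0²*5815) = 323622/(3939967 + 0*5815) = 323622/(3939967 + 0) = 323622/3939967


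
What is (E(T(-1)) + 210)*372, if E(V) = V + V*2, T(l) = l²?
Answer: 79236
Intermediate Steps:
E(V) = 3*V (E(V) = V + 2*V = 3*V)
(E(T(-1)) + 210)*372 = (3*(-1)² + 210)*372 = (3*1 + 210)*372 = (3 + 210)*372 = 213*372 = 79236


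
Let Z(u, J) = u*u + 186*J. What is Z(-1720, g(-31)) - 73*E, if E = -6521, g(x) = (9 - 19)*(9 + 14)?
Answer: 3391653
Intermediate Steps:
g(x) = -230 (g(x) = -10*23 = -230)
Z(u, J) = u² + 186*J
Z(-1720, g(-31)) - 73*E = ((-1720)² + 186*(-230)) - 73*(-6521) = (2958400 - 42780) + 476033 = 2915620 + 476033 = 3391653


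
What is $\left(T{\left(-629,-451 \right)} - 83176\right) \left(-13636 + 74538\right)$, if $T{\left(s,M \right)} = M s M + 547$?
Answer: $-7796787195916$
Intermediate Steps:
$T{\left(s,M \right)} = 547 + s M^{2}$ ($T{\left(s,M \right)} = s M^{2} + 547 = 547 + s M^{2}$)
$\left(T{\left(-629,-451 \right)} - 83176\right) \left(-13636 + 74538\right) = \left(\left(547 - 629 \left(-451\right)^{2}\right) - 83176\right) \left(-13636 + 74538\right) = \left(\left(547 - 127939229\right) - 83176\right) 60902 = \left(-127938682 - 83176\right) 60902 = \left(-128021858\right) 60902 = -7796787195916$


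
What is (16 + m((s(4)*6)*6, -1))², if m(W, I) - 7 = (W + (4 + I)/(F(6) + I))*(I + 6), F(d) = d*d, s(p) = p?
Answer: 27081616/49 ≈ 5.5269e+5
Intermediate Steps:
F(d) = d²
m(W, I) = 7 + (6 + I)*(W + (4 + I)/(36 + I)) (m(W, I) = 7 + (W + (4 + I)/(6² + I))*(I + 6) = 7 + (W + (4 + I)/(36 + I))*(6 + I) = 7 + (6 + I)*(W + (4 + I)/(36 + I)))
(16 + m((s(4)*6)*6, -1))² = (16 + (276 + (-1)² + 17*(-1) + 216*((4*6)*6) + ((4*6)*6)*(-1)² + 42*(-1)*((4*6)*6))/(36 - 1))² = (16 + (276 + 1 - 17 + 216*(24*6) + (24*6)*1 + 42*(-1)*(24*6))/35)² = (16 + (276 + 1 - 17 + 216*144 + 144*1 + 42*(-1)*144)/35)² = (16 + (276 + 1 - 17 + 31104 + 144 - 6048)/35)² = (16 + (1/35)*25460)² = (16 + 5092/7)² = (5204/7)² = 27081616/49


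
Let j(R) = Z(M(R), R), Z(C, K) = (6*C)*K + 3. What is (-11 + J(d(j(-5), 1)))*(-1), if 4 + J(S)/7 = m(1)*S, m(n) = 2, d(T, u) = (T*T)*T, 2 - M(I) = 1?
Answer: 275601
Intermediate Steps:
M(I) = 1 (M(I) = 2 - 1*1 = 2 - 1 = 1)
Z(C, K) = 3 + 6*C*K (Z(C, K) = 6*C*K + 3 = 3 + 6*C*K)
j(R) = 3 + 6*R (j(R) = 3 + 6*1*R = 3 + 6*R)
d(T, u) = T**3 (d(T, u) = T**2*T = T**3)
J(S) = -28 + 14*S (J(S) = -28 + 7*(2*S) = -28 + 14*S)
(-11 + J(d(j(-5), 1)))*(-1) = (-11 + (-28 + 14*(3 + 6*(-5))**3))*(-1) = (-11 + (-28 + 14*(3 - 30)**3))*(-1) = (-11 + (-28 + 14*(-27)**3))*(-1) = (-11 + (-28 + 14*(-19683)))*(-1) = (-11 + (-28 - 275562))*(-1) = (-11 - 275590)*(-1) = -275601*(-1) = 275601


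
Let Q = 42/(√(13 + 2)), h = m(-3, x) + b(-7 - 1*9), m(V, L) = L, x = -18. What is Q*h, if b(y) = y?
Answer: -476*√15/5 ≈ -368.71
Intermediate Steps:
h = -34 (h = -18 + (-7 - 1*9) = -18 + (-7 - 9) = -18 - 16 = -34)
Q = 14*√15/5 (Q = 42/(√15) = 42*(√15/15) = 14*√15/5 ≈ 10.844)
Q*h = (14*√15/5)*(-34) = -476*√15/5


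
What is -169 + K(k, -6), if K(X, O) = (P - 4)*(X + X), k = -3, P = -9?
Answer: -91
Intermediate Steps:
K(X, O) = -26*X (K(X, O) = (-9 - 4)*(X + X) = -26*X)
-169 + K(k, -6) = -169 - 26*(-3) = -169 + 78 = -91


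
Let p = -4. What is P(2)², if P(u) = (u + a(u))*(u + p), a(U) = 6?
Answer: 256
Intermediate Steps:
P(u) = (-4 + u)*(6 + u) (P(u) = (u + 6)*(u - 4) = (6 + u)*(-4 + u) = (-4 + u)*(6 + u))
P(2)² = (-24 + 2² + 2*2)² = (-24 + 4 + 4)² = (-16)² = 256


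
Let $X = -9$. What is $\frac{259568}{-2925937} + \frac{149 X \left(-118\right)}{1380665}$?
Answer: $\frac{104617966286}{4039738808105} \approx 0.025897$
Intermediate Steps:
$\frac{259568}{-2925937} + \frac{149 X \left(-118\right)}{1380665} = \frac{259568}{-2925937} + \frac{149 \left(-9\right) \left(-118\right)}{1380665} = 259568 \left(- \frac{1}{2925937}\right) + \left(-1341\right) \left(-118\right) \frac{1}{1380665} = - \frac{259568}{2925937} + 158238 \cdot \frac{1}{1380665} = - \frac{259568}{2925937} + \frac{158238}{1380665} = \frac{104617966286}{4039738808105}$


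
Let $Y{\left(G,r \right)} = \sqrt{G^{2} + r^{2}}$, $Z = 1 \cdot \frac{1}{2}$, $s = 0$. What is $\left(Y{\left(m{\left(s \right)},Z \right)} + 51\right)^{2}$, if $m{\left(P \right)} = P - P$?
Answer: $\frac{10609}{4} \approx 2652.3$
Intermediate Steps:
$m{\left(P \right)} = 0$
$Z = \frac{1}{2}$ ($Z = 1 \cdot \frac{1}{2} = \frac{1}{2} \approx 0.5$)
$\left(Y{\left(m{\left(s \right)},Z \right)} + 51\right)^{2} = \left(\sqrt{0^{2} + \left(\frac{1}{2}\right)^{2}} + 51\right)^{2} = \left(\sqrt{0 + \frac{1}{4}} + 51\right)^{2} = \left(\sqrt{\frac{1}{4}} + 51\right)^{2} = \left(\frac{1}{2} + 51\right)^{2} = \left(\frac{103}{2}\right)^{2} = \frac{10609}{4}$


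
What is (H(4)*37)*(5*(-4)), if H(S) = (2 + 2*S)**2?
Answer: -74000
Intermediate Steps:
(H(4)*37)*(5*(-4)) = ((4*(1 + 4)**2)*37)*(5*(-4)) = ((4*5**2)*37)*(-20) = ((4*25)*37)*(-20) = (100*37)*(-20) = 3700*(-20) = -74000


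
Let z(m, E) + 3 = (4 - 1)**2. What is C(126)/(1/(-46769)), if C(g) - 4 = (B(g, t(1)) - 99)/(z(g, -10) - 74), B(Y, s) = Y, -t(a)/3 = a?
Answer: -11458405/68 ≈ -1.6851e+5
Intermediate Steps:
t(a) = -3*a
z(m, E) = 6 (z(m, E) = -3 + (4 - 1)**2 = -3 + 3**2 = -3 + 9 = 6)
C(g) = 371/68 - g/68 (C(g) = 4 + (g - 99)/(6 - 74) = 4 + (-99 + g)/(-68) = 4 + (-99 + g)*(-1/68) = 4 + (99/68 - g/68) = 371/68 - g/68)
C(126)/(1/(-46769)) = (371/68 - 1/68*126)/(1/(-46769)) = (371/68 - 63/34)/(-1/46769) = (245/68)*(-46769) = -11458405/68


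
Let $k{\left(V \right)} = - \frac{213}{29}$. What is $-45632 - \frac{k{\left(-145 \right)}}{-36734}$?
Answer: $- \frac{48611130965}{1065286} \approx -45632.0$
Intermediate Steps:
$k{\left(V \right)} = - \frac{213}{29}$ ($k{\left(V \right)} = \left(-213\right) \frac{1}{29} = - \frac{213}{29}$)
$-45632 - \frac{k{\left(-145 \right)}}{-36734} = -45632 - - \frac{213}{29 \left(-36734\right)} = -45632 - \left(- \frac{213}{29}\right) \left(- \frac{1}{36734}\right) = -45632 - \frac{213}{1065286} = - \frac{48611130965}{1065286}$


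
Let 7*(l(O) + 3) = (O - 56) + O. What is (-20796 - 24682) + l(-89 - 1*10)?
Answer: -318621/7 ≈ -45517.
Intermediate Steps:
l(O) = -11 + 2*O/7 (l(O) = -3 + ((O - 56) + O)/7 = -3 + ((-56 + O) + O)/7 = -3 + (-56 + 2*O)/7 = -3 + (-8 + 2*O/7) = -11 + 2*O/7)
(-20796 - 24682) + l(-89 - 1*10) = (-20796 - 24682) + (-11 + 2*(-89 - 1*10)/7) = -45478 + (-11 + 2*(-89 - 10)/7) = -45478 + (-11 + (2/7)*(-99)) = -45478 + (-11 - 198/7) = -45478 - 275/7 = -318621/7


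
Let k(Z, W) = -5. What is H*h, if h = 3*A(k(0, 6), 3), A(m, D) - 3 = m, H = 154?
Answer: -924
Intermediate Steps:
A(m, D) = 3 + m
h = -6 (h = 3*(3 - 5) = 3*(-2) = -6)
H*h = 154*(-6) = -924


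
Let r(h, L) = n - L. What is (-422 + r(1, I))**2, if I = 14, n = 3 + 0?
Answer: 187489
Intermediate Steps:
n = 3
r(h, L) = 3 - L
(-422 + r(1, I))**2 = (-422 + (3 - 1*14))**2 = (-422 + (3 - 14))**2 = (-422 - 11)**2 = (-433)**2 = 187489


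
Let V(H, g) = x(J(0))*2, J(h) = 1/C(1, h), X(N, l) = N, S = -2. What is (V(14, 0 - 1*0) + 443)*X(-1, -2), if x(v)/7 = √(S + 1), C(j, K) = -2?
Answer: -443 - 14*I ≈ -443.0 - 14.0*I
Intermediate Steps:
J(h) = -½ (J(h) = 1/(-2) = -½)
x(v) = 7*I (x(v) = 7*√(-2 + 1) = 7*√(-1) = 7*I)
V(H, g) = 14*I (V(H, g) = (7*I)*2 = 14*I)
(V(14, 0 - 1*0) + 443)*X(-1, -2) = (14*I + 443)*(-1) = (443 + 14*I)*(-1) = -443 - 14*I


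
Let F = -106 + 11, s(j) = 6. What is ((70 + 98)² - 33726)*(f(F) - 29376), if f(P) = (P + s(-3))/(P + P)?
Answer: 15354296601/95 ≈ 1.6162e+8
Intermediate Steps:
F = -95
f(P) = (6 + P)/(2*P) (f(P) = (P + 6)/(P + P) = (6 + P)/((2*P)) = (6 + P)*(1/(2*P)) = (6 + P)/(2*P))
((70 + 98)² - 33726)*(f(F) - 29376) = ((70 + 98)² - 33726)*((½)*(6 - 95)/(-95) - 29376) = (168² - 33726)*((½)*(-1/95)*(-89) - 29376) = (28224 - 33726)*(89/190 - 29376) = -5502*(-5581351/190) = 15354296601/95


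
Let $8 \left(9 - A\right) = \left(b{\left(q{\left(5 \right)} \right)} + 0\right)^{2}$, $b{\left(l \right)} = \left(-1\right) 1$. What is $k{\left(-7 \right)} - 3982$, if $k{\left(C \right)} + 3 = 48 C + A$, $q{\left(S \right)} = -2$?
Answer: $- \frac{34497}{8} \approx -4312.1$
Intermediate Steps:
$b{\left(l \right)} = -1$
$A = \frac{71}{8}$ ($A = 9 - \frac{\left(-1 + 0\right)^{2}}{8} = 9 - \frac{\left(-1\right)^{2}}{8} = 9 - \frac{1}{8} = \frac{71}{8} \approx 8.875$)
$k{\left(C \right)} = \frac{47}{8} + 48 C$ ($k{\left(C \right)} = -3 + \left(48 C + \frac{71}{8}\right) = -3 + \left(\frac{71}{8} + 48 C\right) = \frac{47}{8} + 48 C$)
$k{\left(-7 \right)} - 3982 = \left(\frac{47}{8} + 48 \left(-7\right)\right) - 3982 = \left(\frac{47}{8} - 336\right) - 3982 = - \frac{2641}{8} - 3982 = - \frac{34497}{8}$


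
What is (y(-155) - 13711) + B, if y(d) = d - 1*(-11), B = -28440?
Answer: -42295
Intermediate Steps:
y(d) = 11 + d (y(d) = d + 11 = 11 + d)
(y(-155) - 13711) + B = ((11 - 155) - 13711) - 28440 = (-144 - 13711) - 28440 = -13855 - 28440 = -42295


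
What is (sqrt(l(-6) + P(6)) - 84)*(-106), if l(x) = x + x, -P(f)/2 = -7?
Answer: 8904 - 106*sqrt(2) ≈ 8754.1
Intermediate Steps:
P(f) = 14 (P(f) = -2*(-7) = 14)
l(x) = 2*x
(sqrt(l(-6) + P(6)) - 84)*(-106) = (sqrt(2*(-6) + 14) - 84)*(-106) = (sqrt(-12 + 14) - 84)*(-106) = (sqrt(2) - 84)*(-106) = (-84 + sqrt(2))*(-106) = 8904 - 106*sqrt(2)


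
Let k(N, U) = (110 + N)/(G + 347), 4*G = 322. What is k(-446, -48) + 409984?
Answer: 116845216/285 ≈ 4.0998e+5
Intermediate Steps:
G = 161/2 (G = (¼)*322 = 161/2 ≈ 80.500)
k(N, U) = 44/171 + 2*N/855 (k(N, U) = (110 + N)/(161/2 + 347) = (110 + N)/(855/2) = (110 + N)*(2/855) = 44/171 + 2*N/855)
k(-446, -48) + 409984 = (44/171 + (2/855)*(-446)) + 409984 = (44/171 - 892/855) + 409984 = -224/285 + 409984 = 116845216/285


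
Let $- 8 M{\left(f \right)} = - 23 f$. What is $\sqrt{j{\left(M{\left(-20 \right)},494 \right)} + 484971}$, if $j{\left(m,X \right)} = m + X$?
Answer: $\frac{\sqrt{1941630}}{2} \approx 696.71$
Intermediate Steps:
$M{\left(f \right)} = \frac{23 f}{8}$ ($M{\left(f \right)} = - \frac{\left(-23\right) f}{8} = \frac{23 f}{8}$)
$j{\left(m,X \right)} = X + m$
$\sqrt{j{\left(M{\left(-20 \right)},494 \right)} + 484971} = \sqrt{\left(494 + \frac{23}{8} \left(-20\right)\right) + 484971} = \sqrt{\left(494 - \frac{115}{2}\right) + 484971} = \sqrt{\frac{873}{2} + 484971} = \sqrt{\frac{970815}{2}} = \frac{\sqrt{1941630}}{2}$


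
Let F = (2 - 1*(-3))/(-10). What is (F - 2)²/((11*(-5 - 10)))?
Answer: -5/132 ≈ -0.037879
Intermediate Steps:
F = -½ (F = (2 + 3)*(-⅒) = 5*(-⅒) = -½ ≈ -0.50000)
(F - 2)²/((11*(-5 - 10))) = (-½ - 2)²/((11*(-5 - 10))) = (-5/2)²/((11*(-15))) = (25/4)/(-165) = (25/4)*(-1/165) = -5/132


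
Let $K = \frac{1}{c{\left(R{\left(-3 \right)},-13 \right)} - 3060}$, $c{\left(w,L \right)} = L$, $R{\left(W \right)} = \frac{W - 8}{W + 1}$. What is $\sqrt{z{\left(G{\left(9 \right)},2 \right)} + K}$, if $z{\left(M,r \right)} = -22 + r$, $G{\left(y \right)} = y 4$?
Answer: $\frac{3 i \sqrt{20985517}}{3073} \approx 4.4722 i$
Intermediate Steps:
$G{\left(y \right)} = 4 y$
$R{\left(W \right)} = \frac{-8 + W}{1 + W}$
$K = - \frac{1}{3073}$ ($K = \frac{1}{-13 - 3060} = \frac{1}{-3073} = - \frac{1}{3073} \approx -0.00032541$)
$\sqrt{z{\left(G{\left(9 \right)},2 \right)} + K} = \sqrt{\left(-22 + 2\right) - \frac{1}{3073}} = \sqrt{-20 - \frac{1}{3073}} = \sqrt{- \frac{61461}{3073}} = \frac{3 i \sqrt{20985517}}{3073}$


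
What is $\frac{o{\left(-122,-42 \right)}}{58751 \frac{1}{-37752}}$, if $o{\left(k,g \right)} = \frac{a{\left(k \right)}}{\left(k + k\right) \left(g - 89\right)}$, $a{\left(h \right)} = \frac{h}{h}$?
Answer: $- \frac{858}{42679931} \approx -2.0103 \cdot 10^{-5}$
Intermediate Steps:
$a{\left(h \right)} = 1$
$o{\left(k,g \right)} = \frac{1}{2 k \left(-89 + g\right)}$ ($o{\left(k,g \right)} = 1 \frac{1}{\left(k + k\right) \left(g - 89\right)} = 1 \frac{1}{2 k \left(-89 + g\right)} = \frac{1}{2 k \left(-89 + g\right)}$)
$\frac{o{\left(-122,-42 \right)}}{58751 \frac{1}{-37752}} = \frac{\frac{1}{2} \frac{1}{-122} \frac{1}{-89 - 42}}{58751 \frac{1}{-37752}} = \frac{\frac{1}{2} \left(- \frac{1}{122}\right) \frac{1}{-131}}{58751 \left(- \frac{1}{37752}\right)} = \frac{\frac{1}{2} \left(- \frac{1}{122}\right) \left(- \frac{1}{131}\right)}{- \frac{5341}{3432}} = \frac{1}{31964} \left(- \frac{3432}{5341}\right) = - \frac{858}{42679931}$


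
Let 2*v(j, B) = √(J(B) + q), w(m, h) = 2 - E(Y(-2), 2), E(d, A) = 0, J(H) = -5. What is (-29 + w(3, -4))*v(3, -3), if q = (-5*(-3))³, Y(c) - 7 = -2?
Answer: -27*√3370/2 ≈ -783.70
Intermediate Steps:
Y(c) = 5 (Y(c) = 7 - 2 = 5)
q = 3375 (q = 15³ = 3375)
w(m, h) = 2 (w(m, h) = 2 - 1*0 = 2 + 0 = 2)
v(j, B) = √3370/2 (v(j, B) = √(-5 + 3375)/2 = √3370/2)
(-29 + w(3, -4))*v(3, -3) = (-29 + 2)*(√3370/2) = -27*√3370/2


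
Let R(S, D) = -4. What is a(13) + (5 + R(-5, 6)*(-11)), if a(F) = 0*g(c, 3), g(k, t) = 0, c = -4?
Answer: 49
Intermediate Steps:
a(F) = 0 (a(F) = 0*0 = 0)
a(13) + (5 + R(-5, 6)*(-11)) = 0 + (5 - 4*(-11)) = 0 + (5 + 44) = 0 + 49 = 49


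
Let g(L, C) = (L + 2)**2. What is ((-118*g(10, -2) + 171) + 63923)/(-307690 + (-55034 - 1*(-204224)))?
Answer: -23551/79250 ≈ -0.29717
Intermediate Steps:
g(L, C) = (2 + L)**2
((-118*g(10, -2) + 171) + 63923)/(-307690 + (-55034 - 1*(-204224))) = ((-118*(2 + 10)**2 + 171) + 63923)/(-307690 + (-55034 - 1*(-204224))) = ((-118*12**2 + 171) + 63923)/(-307690 + (-55034 + 204224)) = ((-118*144 + 171) + 63923)/(-307690 + 149190) = ((-16992 + 171) + 63923)/(-158500) = (-16821 + 63923)*(-1/158500) = 47102*(-1/158500) = -23551/79250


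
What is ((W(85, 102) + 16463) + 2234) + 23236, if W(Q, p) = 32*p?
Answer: 45197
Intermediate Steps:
((W(85, 102) + 16463) + 2234) + 23236 = ((32*102 + 16463) + 2234) + 23236 = ((3264 + 16463) + 2234) + 23236 = (19727 + 2234) + 23236 = 21961 + 23236 = 45197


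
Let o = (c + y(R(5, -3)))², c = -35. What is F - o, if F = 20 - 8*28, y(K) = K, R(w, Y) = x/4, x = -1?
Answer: -23145/16 ≈ -1446.6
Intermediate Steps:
R(w, Y) = -¼ (R(w, Y) = -1/4 = -1*¼ = -¼)
F = -204 (F = 20 - 224 = -204)
o = 19881/16 (o = (-35 - ¼)² = (-141/4)² = 19881/16 ≈ 1242.6)
F - o = -204 - 1*19881/16 = -204 - 19881/16 = -23145/16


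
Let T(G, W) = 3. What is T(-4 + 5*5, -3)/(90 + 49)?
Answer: 3/139 ≈ 0.021583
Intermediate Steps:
T(-4 + 5*5, -3)/(90 + 49) = 3/(90 + 49) = 3/139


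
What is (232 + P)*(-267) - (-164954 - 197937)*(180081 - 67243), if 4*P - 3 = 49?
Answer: 40947829243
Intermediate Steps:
P = 13 (P = ¾ + (¼)*49 = ¾ + 49/4 = 13)
(232 + P)*(-267) - (-164954 - 197937)*(180081 - 67243) = (232 + 13)*(-267) - (-164954 - 197937)*(180081 - 67243) = 245*(-267) - (-362891)*112838 = -65415 - 1*(-40947894658) = -65415 + 40947894658 = 40947829243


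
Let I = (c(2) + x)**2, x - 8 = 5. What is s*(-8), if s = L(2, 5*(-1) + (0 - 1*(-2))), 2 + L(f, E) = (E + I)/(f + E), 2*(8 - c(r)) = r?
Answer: 3192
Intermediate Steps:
x = 13 (x = 8 + 5 = 13)
c(r) = 8 - r/2
I = 400 (I = ((8 - 1/2*2) + 13)**2 = ((8 - 1) + 13)**2 = (7 + 13)**2 = 20**2 = 400)
L(f, E) = -2 + (400 + E)/(E + f) (L(f, E) = -2 + (E + 400)/(f + E) = -2 + (400 + E)/(E + f))
s = -399 (s = (400 - (5*(-1) + (0 - 1*(-2))) - 2*2)/((5*(-1) + (0 - 1*(-2))) + 2) = (400 - (-5 + (0 + 2)) - 4)/((-5 + (0 + 2)) + 2) = (400 - (-5 + 2) - 4)/((-5 + 2) + 2) = (400 - 1*(-3) - 4)/(-3 + 2) = (400 + 3 - 4)/(-1) = -1*399 = -399)
s*(-8) = -399*(-8) = 3192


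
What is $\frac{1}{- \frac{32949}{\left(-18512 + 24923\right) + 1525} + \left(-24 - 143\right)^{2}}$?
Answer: $\frac{7936}{221294155} \approx 3.5862 \cdot 10^{-5}$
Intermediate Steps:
$\frac{1}{- \frac{32949}{\left(-18512 + 24923\right) + 1525} + \left(-24 - 143\right)^{2}} = \frac{1}{- \frac{32949}{6411 + 1525} + \left(-167\right)^{2}} = \frac{1}{- \frac{32949}{7936} + 27889} = \frac{1}{\frac{221294155}{7936}} = \frac{7936}{221294155}$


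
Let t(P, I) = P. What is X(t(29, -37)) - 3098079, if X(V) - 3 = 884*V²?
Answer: -2354632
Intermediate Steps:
X(V) = 3 + 884*V²
X(t(29, -37)) - 3098079 = (3 + 884*29²) - 3098079 = (3 + 884*841) - 3098079 = (3 + 743444) - 3098079 = 743447 - 3098079 = -2354632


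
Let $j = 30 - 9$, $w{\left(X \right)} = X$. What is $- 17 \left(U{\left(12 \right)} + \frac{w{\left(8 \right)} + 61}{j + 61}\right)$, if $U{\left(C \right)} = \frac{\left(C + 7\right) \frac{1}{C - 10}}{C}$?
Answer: $- \frac{27319}{984} \approx -27.763$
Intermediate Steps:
$j = 21$
$U{\left(C \right)} = \frac{7 + C}{C \left(-10 + C\right)}$ ($U{\left(C \right)} = \frac{\left(7 + C\right) \frac{1}{-10 + C}}{C} = \frac{\frac{1}{-10 + C} \left(7 + C\right)}{C} = \frac{7 + C}{C \left(-10 + C\right)}$)
$- 17 \left(U{\left(12 \right)} + \frac{w{\left(8 \right)} + 61}{j + 61}\right) = - 17 \left(\frac{7 + 12}{12 \left(-10 + 12\right)} + \frac{8 + 61}{21 + 61}\right) = - 17 \left(\frac{1}{12} \cdot \frac{1}{2} \cdot 19 + \frac{69}{82}\right) = - 17 \left(\frac{1}{12} \cdot \frac{1}{2} \cdot 19 + 69 \cdot \frac{1}{82}\right) = - 17 \left(\frac{19}{24} + \frac{69}{82}\right) = \left(-17\right) \frac{1607}{984} = - \frac{27319}{984}$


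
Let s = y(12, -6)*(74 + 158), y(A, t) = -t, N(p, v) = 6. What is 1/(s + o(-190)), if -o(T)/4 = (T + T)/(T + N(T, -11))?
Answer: 23/31826 ≈ 0.00072268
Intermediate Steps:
s = 1392 (s = (-1*(-6))*(74 + 158) = 6*232 = 1392)
o(T) = -8*T/(6 + T) (o(T) = -4*(T + T)/(T + 6) = -4*2*T/(6 + T) = -8*T/(6 + T))
1/(s + o(-190)) = 1/(1392 - 8*(-190)/(6 - 190)) = 1/(1392 - 8*(-190)/(-184)) = 1/(1392 - 8*(-190)*(-1/184)) = 1/(1392 - 190/23) = 1/(31826/23) = 23/31826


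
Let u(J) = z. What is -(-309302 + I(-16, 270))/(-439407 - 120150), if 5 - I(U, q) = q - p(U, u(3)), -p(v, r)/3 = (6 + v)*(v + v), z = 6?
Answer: -34503/62173 ≈ -0.55495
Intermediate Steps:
u(J) = 6
p(v, r) = -6*v*(6 + v) (p(v, r) = -3*(6 + v)*(v + v) = -3*(6 + v)*2*v = -6*v*(6 + v))
I(U, q) = 5 - q - 6*U*(6 + U) (I(U, q) = 5 - (q - (-6)*U*(6 + U)) = 5 - (q + 6*U*(6 + U)) = 5 + (-q - 6*U*(6 + U)) = 5 - q - 6*U*(6 + U))
-(-309302 + I(-16, 270))/(-439407 - 120150) = -(-309302 + (5 - 1*270 - 6*(-16)*(6 - 16)))/(-439407 - 120150) = -(-309302 + (5 - 270 - 6*(-16)*(-10)))/(-559557) = -(-309302 + (5 - 270 - 960))*(-1)/559557 = -(-309302 - 1225)*(-1)/559557 = -(-310527)*(-1)/559557 = -1*34503/62173 = -34503/62173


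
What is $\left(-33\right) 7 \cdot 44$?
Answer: $-10164$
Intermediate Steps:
$\left(-33\right) 7 \cdot 44 = \left(-231\right) 44 = -10164$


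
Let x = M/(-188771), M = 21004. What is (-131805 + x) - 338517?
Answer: -88783175266/188771 ≈ -4.7032e+5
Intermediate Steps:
x = -21004/188771 (x = 21004/(-188771) = 21004*(-1/188771) = -21004/188771 ≈ -0.11127)
(-131805 + x) - 338517 = (-131805 - 21004/188771) - 338517 = -24880982659/188771 - 338517 = -88783175266/188771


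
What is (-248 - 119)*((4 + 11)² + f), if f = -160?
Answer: -23855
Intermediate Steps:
(-248 - 119)*((4 + 11)² + f) = (-248 - 119)*((4 + 11)² - 160) = -367*(15² - 160) = -367*(225 - 160) = -367*65 = -23855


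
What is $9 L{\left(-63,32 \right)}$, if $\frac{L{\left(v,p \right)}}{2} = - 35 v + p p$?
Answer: $58122$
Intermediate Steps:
$L{\left(v,p \right)} = - 70 v + 2 p^{2}$ ($L{\left(v,p \right)} = 2 \left(- 35 v + p p\right) = 2 \left(- 35 v + p^{2}\right) = 2 \left(p^{2} - 35 v\right) = - 70 v + 2 p^{2}$)
$9 L{\left(-63,32 \right)} = 9 \left(\left(-70\right) \left(-63\right) + 2 \cdot 32^{2}\right) = 9 \left(4410 + 2 \cdot 1024\right) = 9 \left(4410 + 2048\right) = 9 \cdot 6458 = 58122$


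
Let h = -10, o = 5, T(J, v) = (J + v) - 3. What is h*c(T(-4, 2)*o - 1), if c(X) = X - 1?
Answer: 270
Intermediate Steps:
T(J, v) = -3 + J + v
c(X) = -1 + X
h*c(T(-4, 2)*o - 1) = -10*(-1 + ((-3 - 4 + 2)*5 - 1)) = -10*(-1 + (-5*5 - 1)) = -10*(-1 + (-25 - 1)) = -10*(-1 - 26) = -10*(-27) = 270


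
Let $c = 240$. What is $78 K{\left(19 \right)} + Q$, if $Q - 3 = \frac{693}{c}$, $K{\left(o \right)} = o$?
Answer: $\frac{119031}{80} \approx 1487.9$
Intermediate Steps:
$Q = \frac{471}{80}$ ($Q = 3 + \frac{693}{240} = 3 + 693 \cdot \frac{1}{240} = 3 + \frac{231}{80} = \frac{471}{80} \approx 5.8875$)
$78 K{\left(19 \right)} + Q = 78 \cdot 19 + \frac{471}{80} = 1482 + \frac{471}{80} = \frac{119031}{80}$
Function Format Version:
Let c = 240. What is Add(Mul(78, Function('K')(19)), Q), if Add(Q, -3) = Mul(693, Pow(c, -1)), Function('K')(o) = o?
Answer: Rational(119031, 80) ≈ 1487.9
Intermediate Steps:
Q = Rational(471, 80) (Q = Add(3, Mul(693, Pow(240, -1))) = Add(3, Mul(693, Rational(1, 240))) = Add(3, Rational(231, 80)) = Rational(471, 80) ≈ 5.8875)
Add(Mul(78, Function('K')(19)), Q) = Add(Mul(78, 19), Rational(471, 80)) = Add(1482, Rational(471, 80)) = Rational(119031, 80)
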